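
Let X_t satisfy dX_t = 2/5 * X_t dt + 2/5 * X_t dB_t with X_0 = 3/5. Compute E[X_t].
E[X_t] = 3*exp(2*t/5)/5

For GBM dX = mu X dt + sigma X dB with X_0 = x_0, apply Itô to Y = log X: dY = (mu - sigma^2/2) dt + sigma dB, so Y_t = log(x_0) + (mu - sigma^2/2) t + sigma B_t and hence X_t = x_0 * exp((mu - sigma^2/2) t + sigma B_t).
With mu = 2/5, sigma = 2/5, x_0 = 3/5, this gives:
  X_t = 3/5 * exp((8/25) * t + (2/5) * B_t).
Since sigma*B_t ~ Normal(0, sigma^2 t), E[exp(sigma*B_t)] = exp(sigma^2 t / 2); so E[X_t] = x_0 * exp((mu - sigma^2/2) t) * exp(sigma^2 t / 2) = x_0 * exp(mu t) = 3*exp(2*t/5)/5.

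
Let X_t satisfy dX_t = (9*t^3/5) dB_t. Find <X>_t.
<X>_t = 81*t^7/175

For an Itô process dX_t = a(t) dt + b(t) dB_t, the quadratic variation is <X>_t = int_0^t b(s)^2 ds (the drift term does not contribute). Here b(s) = 9*s^3/5, so
  b(s)^2 = 81*s^6/25.
Integrating from 0 to t:
  <X>_t = int_0^t (81*s^6/25) ds = 81*t^7/175.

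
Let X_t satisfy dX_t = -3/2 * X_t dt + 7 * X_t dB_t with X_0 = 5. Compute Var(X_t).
Var(X_t) = (25*exp(49*t) - 25)*exp(-3*t)

For GBM dX = mu X dt + sigma X dB with X_0 = x_0, apply Itô to Y = log X: dY = (mu - sigma^2/2) dt + sigma dB, so Y_t = log(x_0) + (mu - sigma^2/2) t + sigma B_t and hence X_t = x_0 * exp((mu - sigma^2/2) t + sigma B_t).
With mu = -3/2, sigma = 7, x_0 = 5, this gives:
  X_t = 5 * exp((-26) * t + (7) * B_t).
Since sigma*B_t ~ Normal(0, sigma^2 t), E[exp(sigma*B_t)] = exp(sigma^2 t / 2); so E[X_t] = x_0 * exp((mu - sigma^2/2) t) * exp(sigma^2 t / 2) = x_0 * exp(mu t) = 5*exp(-3*t/2).
Var(X_t) = E[X_t^2] - (E[X_t])^2 = x_0^2 * exp(2 mu t) * (exp(sigma^2 t) - 1) = (25*exp(49*t) - 25)*exp(-3*t).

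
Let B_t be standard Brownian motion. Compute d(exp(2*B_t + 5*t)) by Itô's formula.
d(exp(2*B_t + 5*t)) = (7*exp(2*B_t + 5*t)) dt + (2*exp(2*B_t + 5*t)) dB_t

Itô's formula for f(t, x): d f(t, B_t) = (f_t + (1/2) f_xx) dt + f_x dB_t. Compute partials of f(t, x) = exp(5*t + 2*x):
  f_t(t,x)  = 5*exp(5*t + 2*x)
  f_x(t,x)  = 2*exp(5*t + 2*x)
  f_xx(t,x) = 4*exp(5*t + 2*x)
Assemble drift = f_t + (1/2) f_xx = 7*exp(5*t + 2*x) and diffusion = f_x = 2*exp(5*t + 2*x). Substituting x = B_t:
  d(exp(2*B_t + 5*t)) = (7*exp(2*B_t + 5*t)) dt + (2*exp(2*B_t + 5*t)) dB_t.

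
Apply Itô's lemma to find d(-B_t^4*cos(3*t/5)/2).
d(-B_t^4*cos(3*t/5)/2) = (3*B_t^2*(B_t^2*sin(3*t/5) - 10*cos(3*t/5))/10) dt + (-2*B_t^3*cos(3*t/5)) dB_t

Itô's formula for f(t, x): d f(t, B_t) = (f_t + (1/2) f_xx) dt + f_x dB_t. Compute partials of f(t, x) = -x^4*cos(3*t/5)/2:
  f_t(t,x)  = 3*x^4*sin(3*t/5)/10
  f_x(t,x)  = -2*x^3*cos(3*t/5)
  f_xx(t,x) = -6*x^2*cos(3*t/5)
Assemble drift = f_t + (1/2) f_xx = 3*x^2*(x^2*sin(3*t/5) - 10*cos(3*t/5))/10 and diffusion = f_x = -2*x^3*cos(3*t/5). Substituting x = B_t:
  d(-B_t^4*cos(3*t/5)/2) = (3*B_t^2*(B_t^2*sin(3*t/5) - 10*cos(3*t/5))/10) dt + (-2*B_t^3*cos(3*t/5)) dB_t.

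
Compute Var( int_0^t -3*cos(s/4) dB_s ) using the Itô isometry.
Var = 9*t/2 + 9*sin(t/2)

The Itô integral of a deterministic integrand f(s) has mean 0 because each increment f(s) * (B_{s+ds} - B_s) has mean 0. By the Itô isometry:
  Var( int_0^t f(s) dB_s ) = E[ (int_0^t f(s) dB_s)^2 ] = int_0^t f(s)^2 ds.
Here f(s) = -3*cos(s/4), so f(s)^2 = 9*cos(s/4)^2. Integrate:
  int_0^t (9*cos(s/4)^2) ds = 9*t/2 + 9*sin(t/2).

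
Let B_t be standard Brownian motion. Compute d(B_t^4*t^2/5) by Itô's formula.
d(B_t^4*t^2/5) = (2*B_t^2*t*(B_t^2 + 3*t)/5) dt + (4*B_t^3*t^2/5) dB_t

Itô's formula for f(t, x): d f(t, B_t) = (f_t + (1/2) f_xx) dt + f_x dB_t. Compute partials of f(t, x) = t^2*x^4/5:
  f_t(t,x)  = 2*t*x^4/5
  f_x(t,x)  = 4*t^2*x^3/5
  f_xx(t,x) = 12*t^2*x^2/5
Assemble drift = f_t + (1/2) f_xx = 2*t*x^2*(3*t + x^2)/5 and diffusion = f_x = 4*t^2*x^3/5. Substituting x = B_t:
  d(B_t^4*t^2/5) = (2*B_t^2*t*(B_t^2 + 3*t)/5) dt + (4*B_t^3*t^2/5) dB_t.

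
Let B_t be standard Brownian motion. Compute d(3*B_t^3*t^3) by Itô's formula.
d(3*B_t^3*t^3) = (9*B_t*t^2*(B_t^2 + t)) dt + (9*B_t^2*t^3) dB_t

Itô's formula for f(t, x): d f(t, B_t) = (f_t + (1/2) f_xx) dt + f_x dB_t. Compute partials of f(t, x) = 3*t^3*x^3:
  f_t(t,x)  = 9*t^2*x^3
  f_x(t,x)  = 9*t^3*x^2
  f_xx(t,x) = 18*t^3*x
Assemble drift = f_t + (1/2) f_xx = 9*t^2*x*(t + x^2) and diffusion = f_x = 9*t^3*x^2. Substituting x = B_t:
  d(3*B_t^3*t^3) = (9*B_t*t^2*(B_t^2 + t)) dt + (9*B_t^2*t^3) dB_t.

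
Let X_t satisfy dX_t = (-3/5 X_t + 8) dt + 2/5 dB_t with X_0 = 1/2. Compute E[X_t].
E[X_t] = 40/3 - 77*exp(-3*t/5)/6

Taking expectations and using E[dB_t] = 0, the mean m(t) = E[X_t] satisfies the ODE m'(t) = a m(t) + b with m(0) = x_0. With a = -3/5, b = 8, x_0 = 1/2, the solution is
  m(t) = x_0 * exp(a t) + (b/a) * (exp(a t) - 1)
       = (1/2) * exp((-3/5) t) + (8/(-3/5)) * (exp((-3/5) t) - 1)
       = 40/3 - 77*exp(-3*t/5)/6.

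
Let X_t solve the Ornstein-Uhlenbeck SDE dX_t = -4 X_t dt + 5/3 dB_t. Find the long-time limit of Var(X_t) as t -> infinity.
lim Var(X_t) = 25/72

The OU SDE dX = -theta X dt + sigma dB admits the integrating factor exp(theta t): d(exp(theta t) X_t) = sigma exp(theta t) dB_t. Integrating from 0 to t gives X_t = x_0 * exp(-theta t) + sigma * int_0^t exp(-theta (t-s)) dB_s for any initial x_0. The Itô integral has variance (by the Itô isometry) sigma^2 * int_0^t exp(-2 theta (t - s)) ds = sigma^2 * (1 - exp(-2 theta t)) / (2 theta), independent of x_0.
With theta = 4, sigma = 5/3:
  Var(X_t) = (5/3)^2 * (1 - exp(-2*4 t)) / (2 * 4) = 25/72 - 25*exp(-8*t)/72.
As t -> infinity, exp(-2*4 t) -> 0, so the stationary variance is sigma^2 / (2 theta) = 25/72.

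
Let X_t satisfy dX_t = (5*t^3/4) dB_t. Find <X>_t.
<X>_t = 25*t^7/112

For an Itô process dX_t = a(t) dt + b(t) dB_t, the quadratic variation is <X>_t = int_0^t b(s)^2 ds (the drift term does not contribute). Here b(s) = 5*s^3/4, so
  b(s)^2 = 25*s^6/16.
Integrating from 0 to t:
  <X>_t = int_0^t (25*s^6/16) ds = 25*t^7/112.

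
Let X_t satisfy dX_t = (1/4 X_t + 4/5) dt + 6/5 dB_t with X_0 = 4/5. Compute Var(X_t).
Var(X_t) = 72*exp(t/2)/25 - 72/25

The variance V(t) = Var(X_t) satisfies V'(t) = 2 a V(t) + c^2 with V(0) = 0 (drift coefficient is linear in X, diffusion is constant). With a = 1/4, c = 6/5, the solution is
  V(t) = (c^2 / (2 a)) * (exp(2 a t) - 1)
       = ((6/5)^2 / (2*(1/4))) * (exp((1/2) t) - 1)
       = 72*exp(t/2)/25 - 72/25.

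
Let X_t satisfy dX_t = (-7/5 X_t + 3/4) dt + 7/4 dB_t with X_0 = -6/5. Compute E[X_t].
E[X_t] = 15/28 - 243*exp(-7*t/5)/140

Taking expectations and using E[dB_t] = 0, the mean m(t) = E[X_t] satisfies the ODE m'(t) = a m(t) + b with m(0) = x_0. With a = -7/5, b = 3/4, x_0 = -6/5, the solution is
  m(t) = x_0 * exp(a t) + (b/a) * (exp(a t) - 1)
       = (-6/5) * exp((-7/5) t) + ((3/4)/(-7/5)) * (exp((-7/5) t) - 1)
       = 15/28 - 243*exp(-7*t/5)/140.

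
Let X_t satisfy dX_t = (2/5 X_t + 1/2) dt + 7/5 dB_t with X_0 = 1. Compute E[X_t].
E[X_t] = 9*exp(2*t/5)/4 - 5/4

Taking expectations and using E[dB_t] = 0, the mean m(t) = E[X_t] satisfies the ODE m'(t) = a m(t) + b with m(0) = x_0. With a = 2/5, b = 1/2, x_0 = 1, the solution is
  m(t) = x_0 * exp(a t) + (b/a) * (exp(a t) - 1)
       = 1 * exp((2/5) t) + ((1/2)/(2/5)) * (exp((2/5) t) - 1)
       = 9*exp(2*t/5)/4 - 5/4.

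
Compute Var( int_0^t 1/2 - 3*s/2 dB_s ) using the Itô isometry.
Var = t*(3*t^2 - 3*t + 1)/4

The Itô integral of a deterministic integrand f(s) has mean 0 because each increment f(s) * (B_{s+ds} - B_s) has mean 0. By the Itô isometry:
  Var( int_0^t f(s) dB_s ) = E[ (int_0^t f(s) dB_s)^2 ] = int_0^t f(s)^2 ds.
Here f(s) = 1/2 - 3*s/2, so f(s)^2 = (3*s - 1)^2/4. Integrate:
  int_0^t ((3*s - 1)^2/4) ds = t*(3*t^2 - 3*t + 1)/4.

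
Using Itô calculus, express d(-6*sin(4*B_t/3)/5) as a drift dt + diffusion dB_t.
d(-6*sin(4*B_t/3)/5) = (16*sin(4*B_t/3)/15) dt + (-8*cos(4*B_t/3)/5) dB_t

Itô's formula for f(B_t) gives d f(B_t) = f'(B_t) dB_t + (1/2) f''(B_t) dt. Compute derivatives of f(x) = -6*sin(4*x/3)/5:
  f'(x)  = -8*cos(4*x/3)/5
  f''(x) = 32*sin(4*x/3)/15
Substitute x = B_t and multiply the f'' term by 1/2:
  drift     = (1/2) * (32*sin(4*x/3)/15) evaluated at B_t = 16*sin(4*B_t/3)/15
  diffusion = (-8*cos(4*x/3)/5) evaluated at B_t = -8*cos(4*B_t/3)/5
Therefore d(-6*sin(4*B_t/3)/5) = (16*sin(4*B_t/3)/15) dt + (-8*cos(4*B_t/3)/5) dB_t.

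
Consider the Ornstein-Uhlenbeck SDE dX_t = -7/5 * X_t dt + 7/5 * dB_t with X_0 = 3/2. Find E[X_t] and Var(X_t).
E[X_t] = 3*exp(-7*t/5)/2; Var(X_t) = 7/10 - 7*exp(-14*t/5)/10

The OU SDE dX = -theta X dt + sigma dB admits the integrating factor exp(theta t): d(exp(theta t) X_t) = sigma exp(theta t) dB_t. Integrating from 0 to t:
  X_t = x_0 * exp(-theta t) + sigma * int_0^t exp(-theta (t-s)) dB_s.
The Itô integral has mean 0 and (by the Itô isometry) variance sigma^2 * int_0^t exp(-2 theta (t - s)) ds = sigma^2 * (1 - exp(-2 theta t)) / (2 theta).
With theta = 7/5, sigma = 7/5, x_0 = 3/2:
  E[X_t] = 3/2 * exp(-7/5 t) = 3*exp(-7*t/5)/2
  Var(X_t) = (7/5)^2 * (1 - exp(-2*7/5 t)) / (2 * 7/5) = 7/10 - 7*exp(-14*t/5)/10.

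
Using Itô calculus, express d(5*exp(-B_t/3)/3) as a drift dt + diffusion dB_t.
d(5*exp(-B_t/3)/3) = (5*exp(-B_t/3)/54) dt + (-5*exp(-B_t/3)/9) dB_t

Itô's formula for f(B_t) gives d f(B_t) = f'(B_t) dB_t + (1/2) f''(B_t) dt. Compute derivatives of f(x) = 5*exp(-x/3)/3:
  f'(x)  = -5*exp(-x/3)/9
  f''(x) = 5*exp(-x/3)/27
Substitute x = B_t and multiply the f'' term by 1/2:
  drift     = (1/2) * (5*exp(-x/3)/27) evaluated at B_t = 5*exp(-B_t/3)/54
  diffusion = (-5*exp(-x/3)/9) evaluated at B_t = -5*exp(-B_t/3)/9
Therefore d(5*exp(-B_t/3)/3) = (5*exp(-B_t/3)/54) dt + (-5*exp(-B_t/3)/9) dB_t.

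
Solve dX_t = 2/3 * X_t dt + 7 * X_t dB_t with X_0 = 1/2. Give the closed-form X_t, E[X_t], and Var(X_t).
X_t = 1/2 * exp((-143/6) t + (7) B_t); E[X_t] = exp(2*t/3)/2; Var(X_t) = (exp(49*t) - 1)*exp(4*t/3)/4

For GBM dX = mu X dt + sigma X dB with X_0 = x_0, apply Itô to Y = log X: dY = (mu - sigma^2/2) dt + sigma dB, so Y_t = log(x_0) + (mu - sigma^2/2) t + sigma B_t and hence X_t = x_0 * exp((mu - sigma^2/2) t + sigma B_t).
With mu = 2/3, sigma = 7, x_0 = 1/2, this gives:
  X_t = 1/2 * exp((-143/6) * t + (7) * B_t).
Since sigma*B_t ~ Normal(0, sigma^2 t), E[exp(sigma*B_t)] = exp(sigma^2 t / 2); so E[X_t] = x_0 * exp((mu - sigma^2/2) t) * exp(sigma^2 t / 2) = x_0 * exp(mu t) = exp(2*t/3)/2.
Var(X_t) = E[X_t^2] - (E[X_t])^2 = x_0^2 * exp(2 mu t) * (exp(sigma^2 t) - 1) = (exp(49*t) - 1)*exp(4*t/3)/4.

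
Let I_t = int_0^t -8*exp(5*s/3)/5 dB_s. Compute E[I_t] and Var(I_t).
E[I_t] = 0; Var(I_t) = 96*exp(10*t/3)/125 - 96/125

The Itô integral of a deterministic integrand f(s) has mean 0 because each increment f(s) * (B_{s+ds} - B_s) has mean 0. By the Itô isometry:
  Var( int_0^t f(s) dB_s ) = E[ (int_0^t f(s) dB_s)^2 ] = int_0^t f(s)^2 ds.
Here f(s) = -8*exp(5*s/3)/5, so f(s)^2 = 64*exp(10*s/3)/25. Integrate:
  int_0^t (64*exp(10*s/3)/25) ds = 96*exp(10*t/3)/125 - 96/125.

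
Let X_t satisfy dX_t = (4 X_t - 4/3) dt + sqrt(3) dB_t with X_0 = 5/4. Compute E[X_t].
E[X_t] = 11*exp(4*t)/12 + 1/3

Taking expectations and using E[dB_t] = 0, the mean m(t) = E[X_t] satisfies the ODE m'(t) = a m(t) + b with m(0) = x_0. With a = 4, b = -4/3, x_0 = 5/4, the solution is
  m(t) = x_0 * exp(a t) + (b/a) * (exp(a t) - 1)
       = (5/4) * exp(4 t) + ((-4/3)/4) * (exp(4 t) - 1)
       = 11*exp(4*t)/12 + 1/3.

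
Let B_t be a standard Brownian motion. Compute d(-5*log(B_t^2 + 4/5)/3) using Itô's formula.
d(-5*log(B_t^2 + 4/5)/3) = (25*(5*B_t^2 - 4)/(3*(5*B_t^2 + 4)^2)) dt + (-50*B_t/(15*B_t^2 + 12)) dB_t

Itô's formula for f(B_t) gives d f(B_t) = f'(B_t) dB_t + (1/2) f''(B_t) dt. Compute derivatives of f(x) = -5*log(x^2 + 4/5)/3:
  f'(x)  = -50*x/(15*x^2 + 12)
  f''(x) = 50*(5*x^2 - 4)/(3*(5*x^2 + 4)^2)
Substitute x = B_t and multiply the f'' term by 1/2:
  drift     = (1/2) * (50*(5*x^2 - 4)/(3*(5*x^2 + 4)^2)) evaluated at B_t = 25*(5*B_t^2 - 4)/(3*(5*B_t^2 + 4)^2)
  diffusion = (-50*x/(15*x^2 + 12)) evaluated at B_t = -50*B_t/(15*B_t^2 + 12)
Therefore d(-5*log(B_t^2 + 4/5)/3) = (25*(5*B_t^2 - 4)/(3*(5*B_t^2 + 4)^2)) dt + (-50*B_t/(15*B_t^2 + 12)) dB_t.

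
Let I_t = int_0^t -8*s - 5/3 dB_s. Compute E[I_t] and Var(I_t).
E[I_t] = 0; Var(I_t) = t*(192*t^2 + 120*t + 25)/9

The Itô integral of a deterministic integrand f(s) has mean 0 because each increment f(s) * (B_{s+ds} - B_s) has mean 0. By the Itô isometry:
  Var( int_0^t f(s) dB_s ) = E[ (int_0^t f(s) dB_s)^2 ] = int_0^t f(s)^2 ds.
Here f(s) = -8*s - 5/3, so f(s)^2 = (24*s + 5)^2/9. Integrate:
  int_0^t ((24*s + 5)^2/9) ds = t*(192*t^2 + 120*t + 25)/9.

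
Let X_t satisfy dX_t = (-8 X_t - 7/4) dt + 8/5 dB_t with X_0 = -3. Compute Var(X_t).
Var(X_t) = 4/25 - 4*exp(-16*t)/25

The variance V(t) = Var(X_t) satisfies V'(t) = 2 a V(t) + c^2 with V(0) = 0 (drift coefficient is linear in X, diffusion is constant). With a = -8, c = 8/5, the solution is
  V(t) = (c^2 / (2 a)) * (exp(2 a t) - 1)
       = ((8/5)^2 / (2*(-8))) * (exp((-16) t) - 1)
       = 4/25 - 4*exp(-16*t)/25.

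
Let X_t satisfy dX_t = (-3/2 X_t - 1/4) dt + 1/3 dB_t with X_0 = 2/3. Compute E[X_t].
E[X_t] = -1/6 + 5*exp(-3*t/2)/6

Taking expectations and using E[dB_t] = 0, the mean m(t) = E[X_t] satisfies the ODE m'(t) = a m(t) + b with m(0) = x_0. With a = -3/2, b = -1/4, x_0 = 2/3, the solution is
  m(t) = x_0 * exp(a t) + (b/a) * (exp(a t) - 1)
       = (2/3) * exp((-3/2) t) + ((-1/4)/(-3/2)) * (exp((-3/2) t) - 1)
       = -1/6 + 5*exp(-3*t/2)/6.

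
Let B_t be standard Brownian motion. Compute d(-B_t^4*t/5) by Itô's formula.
d(-B_t^4*t/5) = (B_t^2*(-B_t^2 - 6*t)/5) dt + (-4*B_t^3*t/5) dB_t

Itô's formula for f(t, x): d f(t, B_t) = (f_t + (1/2) f_xx) dt + f_x dB_t. Compute partials of f(t, x) = -t*x^4/5:
  f_t(t,x)  = -x^4/5
  f_x(t,x)  = -4*t*x^3/5
  f_xx(t,x) = -12*t*x^2/5
Assemble drift = f_t + (1/2) f_xx = x^2*(-6*t - x^2)/5 and diffusion = f_x = -4*t*x^3/5. Substituting x = B_t:
  d(-B_t^4*t/5) = (B_t^2*(-B_t^2 - 6*t)/5) dt + (-4*B_t^3*t/5) dB_t.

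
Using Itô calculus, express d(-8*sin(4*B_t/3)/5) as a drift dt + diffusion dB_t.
d(-8*sin(4*B_t/3)/5) = (64*sin(4*B_t/3)/45) dt + (-32*cos(4*B_t/3)/15) dB_t

Itô's formula for f(B_t) gives d f(B_t) = f'(B_t) dB_t + (1/2) f''(B_t) dt. Compute derivatives of f(x) = -8*sin(4*x/3)/5:
  f'(x)  = -32*cos(4*x/3)/15
  f''(x) = 128*sin(4*x/3)/45
Substitute x = B_t and multiply the f'' term by 1/2:
  drift     = (1/2) * (128*sin(4*x/3)/45) evaluated at B_t = 64*sin(4*B_t/3)/45
  diffusion = (-32*cos(4*x/3)/15) evaluated at B_t = -32*cos(4*B_t/3)/15
Therefore d(-8*sin(4*B_t/3)/5) = (64*sin(4*B_t/3)/45) dt + (-32*cos(4*B_t/3)/15) dB_t.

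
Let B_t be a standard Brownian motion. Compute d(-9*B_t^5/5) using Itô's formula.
d(-9*B_t^5/5) = (-18*B_t^3) dt + (-9*B_t^4) dB_t

Itô's formula for f(B_t) gives d f(B_t) = f'(B_t) dB_t + (1/2) f''(B_t) dt. Compute derivatives of f(x) = -9*x^5/5:
  f'(x)  = -9*x^4
  f''(x) = -36*x^3
Substitute x = B_t and multiply the f'' term by 1/2:
  drift     = (1/2) * (-36*x^3) evaluated at B_t = -18*B_t^3
  diffusion = (-9*x^4) evaluated at B_t = -9*B_t^4
Therefore d(-9*B_t^5/5) = (-18*B_t^3) dt + (-9*B_t^4) dB_t.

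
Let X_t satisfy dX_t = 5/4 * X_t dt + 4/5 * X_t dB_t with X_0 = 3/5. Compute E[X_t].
E[X_t] = 3*exp(5*t/4)/5

For GBM dX = mu X dt + sigma X dB with X_0 = x_0, apply Itô to Y = log X: dY = (mu - sigma^2/2) dt + sigma dB, so Y_t = log(x_0) + (mu - sigma^2/2) t + sigma B_t and hence X_t = x_0 * exp((mu - sigma^2/2) t + sigma B_t).
With mu = 5/4, sigma = 4/5, x_0 = 3/5, this gives:
  X_t = 3/5 * exp((93/100) * t + (4/5) * B_t).
Since sigma*B_t ~ Normal(0, sigma^2 t), E[exp(sigma*B_t)] = exp(sigma^2 t / 2); so E[X_t] = x_0 * exp((mu - sigma^2/2) t) * exp(sigma^2 t / 2) = x_0 * exp(mu t) = 3*exp(5*t/4)/5.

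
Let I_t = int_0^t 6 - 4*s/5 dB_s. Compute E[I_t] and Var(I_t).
E[I_t] = 0; Var(I_t) = 4*t*(4*t^2 - 90*t + 675)/75

The Itô integral of a deterministic integrand f(s) has mean 0 because each increment f(s) * (B_{s+ds} - B_s) has mean 0. By the Itô isometry:
  Var( int_0^t f(s) dB_s ) = E[ (int_0^t f(s) dB_s)^2 ] = int_0^t f(s)^2 ds.
Here f(s) = 6 - 4*s/5, so f(s)^2 = 4*(2*s - 15)^2/25. Integrate:
  int_0^t (4*(2*s - 15)^2/25) ds = 4*t*(4*t^2 - 90*t + 675)/75.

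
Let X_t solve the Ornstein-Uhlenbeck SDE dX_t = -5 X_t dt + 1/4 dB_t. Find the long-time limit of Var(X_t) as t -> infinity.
lim Var(X_t) = 1/160

The OU SDE dX = -theta X dt + sigma dB admits the integrating factor exp(theta t): d(exp(theta t) X_t) = sigma exp(theta t) dB_t. Integrating from 0 to t gives X_t = x_0 * exp(-theta t) + sigma * int_0^t exp(-theta (t-s)) dB_s for any initial x_0. The Itô integral has variance (by the Itô isometry) sigma^2 * int_0^t exp(-2 theta (t - s)) ds = sigma^2 * (1 - exp(-2 theta t)) / (2 theta), independent of x_0.
With theta = 5, sigma = 1/4:
  Var(X_t) = (1/4)^2 * (1 - exp(-2*5 t)) / (2 * 5) = 1/160 - exp(-10*t)/160.
As t -> infinity, exp(-2*5 t) -> 0, so the stationary variance is sigma^2 / (2 theta) = 1/160.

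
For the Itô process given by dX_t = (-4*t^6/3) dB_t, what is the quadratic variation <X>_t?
<X>_t = 16*t^13/117

For an Itô process dX_t = a(t) dt + b(t) dB_t, the quadratic variation is <X>_t = int_0^t b(s)^2 ds (the drift term does not contribute). Here b(s) = -4*s^6/3, so
  b(s)^2 = 16*s^12/9.
Integrating from 0 to t:
  <X>_t = int_0^t (16*s^12/9) ds = 16*t^13/117.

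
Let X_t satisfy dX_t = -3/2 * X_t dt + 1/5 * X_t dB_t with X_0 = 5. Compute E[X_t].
E[X_t] = 5*exp(-3*t/2)

For GBM dX = mu X dt + sigma X dB with X_0 = x_0, apply Itô to Y = log X: dY = (mu - sigma^2/2) dt + sigma dB, so Y_t = log(x_0) + (mu - sigma^2/2) t + sigma B_t and hence X_t = x_0 * exp((mu - sigma^2/2) t + sigma B_t).
With mu = -3/2, sigma = 1/5, x_0 = 5, this gives:
  X_t = 5 * exp((-38/25) * t + (1/5) * B_t).
Since sigma*B_t ~ Normal(0, sigma^2 t), E[exp(sigma*B_t)] = exp(sigma^2 t / 2); so E[X_t] = x_0 * exp((mu - sigma^2/2) t) * exp(sigma^2 t / 2) = x_0 * exp(mu t) = 5*exp(-3*t/2).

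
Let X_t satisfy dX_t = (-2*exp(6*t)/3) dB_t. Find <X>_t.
<X>_t = exp(12*t)/27 - 1/27

For an Itô process dX_t = a(t) dt + b(t) dB_t, the quadratic variation is <X>_t = int_0^t b(s)^2 ds (the drift term does not contribute). Here b(s) = -2*exp(6*s)/3, so
  b(s)^2 = 4*exp(12*s)/9.
Integrating from 0 to t:
  <X>_t = int_0^t (4*exp(12*s)/9) ds = exp(12*t)/27 - 1/27.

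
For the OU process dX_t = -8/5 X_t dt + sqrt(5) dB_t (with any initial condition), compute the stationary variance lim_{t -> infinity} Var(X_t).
lim Var(X_t) = 25/16

The OU SDE dX = -theta X dt + sigma dB admits the integrating factor exp(theta t): d(exp(theta t) X_t) = sigma exp(theta t) dB_t. Integrating from 0 to t gives X_t = x_0 * exp(-theta t) + sigma * int_0^t exp(-theta (t-s)) dB_s for any initial x_0. The Itô integral has variance (by the Itô isometry) sigma^2 * int_0^t exp(-2 theta (t - s)) ds = sigma^2 * (1 - exp(-2 theta t)) / (2 theta), independent of x_0.
With theta = 8/5, sigma = sqrt(5):
  Var(X_t) = (sqrt(5))^2 * (1 - exp(-2*8/5 t)) / (2 * 8/5) = 25/16 - 25*exp(-16*t/5)/16.
As t -> infinity, exp(-2*8/5 t) -> 0, so the stationary variance is sigma^2 / (2 theta) = 25/16.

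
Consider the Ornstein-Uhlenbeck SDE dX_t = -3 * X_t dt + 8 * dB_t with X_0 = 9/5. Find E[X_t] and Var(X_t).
E[X_t] = 9*exp(-3*t)/5; Var(X_t) = 32/3 - 32*exp(-6*t)/3

The OU SDE dX = -theta X dt + sigma dB admits the integrating factor exp(theta t): d(exp(theta t) X_t) = sigma exp(theta t) dB_t. Integrating from 0 to t:
  X_t = x_0 * exp(-theta t) + sigma * int_0^t exp(-theta (t-s)) dB_s.
The Itô integral has mean 0 and (by the Itô isometry) variance sigma^2 * int_0^t exp(-2 theta (t - s)) ds = sigma^2 * (1 - exp(-2 theta t)) / (2 theta).
With theta = 3, sigma = 8, x_0 = 9/5:
  E[X_t] = 9/5 * exp(-3 t) = 9*exp(-3*t)/5
  Var(X_t) = (8)^2 * (1 - exp(-2*3 t)) / (2 * 3) = 32/3 - 32*exp(-6*t)/3.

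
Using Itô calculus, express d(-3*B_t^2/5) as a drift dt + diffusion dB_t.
d(-3*B_t^2/5) = (-3/5) dt + (-6*B_t/5) dB_t

Itô's formula for f(B_t) gives d f(B_t) = f'(B_t) dB_t + (1/2) f''(B_t) dt. Compute derivatives of f(x) = -3*x^2/5:
  f'(x)  = -6*x/5
  f''(x) = -6/5
Substitute x = B_t and multiply the f'' term by 1/2:
  drift     = (1/2) * (-6/5) evaluated at B_t = -3/5
  diffusion = (-6*x/5) evaluated at B_t = -6*B_t/5
Therefore d(-3*B_t^2/5) = (-3/5) dt + (-6*B_t/5) dB_t.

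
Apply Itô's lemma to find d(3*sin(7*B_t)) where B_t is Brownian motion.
d(3*sin(7*B_t)) = (-147*sin(7*B_t)/2) dt + (21*cos(7*B_t)) dB_t

Itô's formula for f(B_t) gives d f(B_t) = f'(B_t) dB_t + (1/2) f''(B_t) dt. Compute derivatives of f(x) = 3*sin(7*x):
  f'(x)  = 21*cos(7*x)
  f''(x) = -147*sin(7*x)
Substitute x = B_t and multiply the f'' term by 1/2:
  drift     = (1/2) * (-147*sin(7*x)) evaluated at B_t = -147*sin(7*B_t)/2
  diffusion = (21*cos(7*x)) evaluated at B_t = 21*cos(7*B_t)
Therefore d(3*sin(7*B_t)) = (-147*sin(7*B_t)/2) dt + (21*cos(7*B_t)) dB_t.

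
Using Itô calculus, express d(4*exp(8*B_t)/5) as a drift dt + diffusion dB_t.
d(4*exp(8*B_t)/5) = (128*exp(8*B_t)/5) dt + (32*exp(8*B_t)/5) dB_t

Itô's formula for f(B_t) gives d f(B_t) = f'(B_t) dB_t + (1/2) f''(B_t) dt. Compute derivatives of f(x) = 4*exp(8*x)/5:
  f'(x)  = 32*exp(8*x)/5
  f''(x) = 256*exp(8*x)/5
Substitute x = B_t and multiply the f'' term by 1/2:
  drift     = (1/2) * (256*exp(8*x)/5) evaluated at B_t = 128*exp(8*B_t)/5
  diffusion = (32*exp(8*x)/5) evaluated at B_t = 32*exp(8*B_t)/5
Therefore d(4*exp(8*B_t)/5) = (128*exp(8*B_t)/5) dt + (32*exp(8*B_t)/5) dB_t.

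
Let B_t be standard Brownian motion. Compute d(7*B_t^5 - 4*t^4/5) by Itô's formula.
d(7*B_t^5 - 4*t^4/5) = (70*B_t^3 - 16*t^3/5) dt + (35*B_t^4) dB_t

Itô's formula for f(t, x): d f(t, B_t) = (f_t + (1/2) f_xx) dt + f_x dB_t. Compute partials of f(t, x) = -4*t^4/5 + 7*x^5:
  f_t(t,x)  = -16*t^3/5
  f_x(t,x)  = 35*x^4
  f_xx(t,x) = 140*x^3
Assemble drift = f_t + (1/2) f_xx = -16*t^3/5 + 70*x^3 and diffusion = f_x = 35*x^4. Substituting x = B_t:
  d(7*B_t^5 - 4*t^4/5) = (70*B_t^3 - 16*t^3/5) dt + (35*B_t^4) dB_t.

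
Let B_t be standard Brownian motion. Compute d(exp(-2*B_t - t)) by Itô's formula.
d(exp(-2*B_t - t)) = (exp(-2*B_t - t)) dt + (-2*exp(-2*B_t - t)) dB_t

Itô's formula for f(t, x): d f(t, B_t) = (f_t + (1/2) f_xx) dt + f_x dB_t. Compute partials of f(t, x) = exp(-t - 2*x):
  f_t(t,x)  = -exp(-t - 2*x)
  f_x(t,x)  = -2*exp(-t - 2*x)
  f_xx(t,x) = 4*exp(-t - 2*x)
Assemble drift = f_t + (1/2) f_xx = exp(-t - 2*x) and diffusion = f_x = -2*exp(-t - 2*x). Substituting x = B_t:
  d(exp(-2*B_t - t)) = (exp(-2*B_t - t)) dt + (-2*exp(-2*B_t - t)) dB_t.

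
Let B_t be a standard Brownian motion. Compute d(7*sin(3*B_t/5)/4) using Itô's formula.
d(7*sin(3*B_t/5)/4) = (-63*sin(3*B_t/5)/200) dt + (21*cos(3*B_t/5)/20) dB_t

Itô's formula for f(B_t) gives d f(B_t) = f'(B_t) dB_t + (1/2) f''(B_t) dt. Compute derivatives of f(x) = 7*sin(3*x/5)/4:
  f'(x)  = 21*cos(3*x/5)/20
  f''(x) = -63*sin(3*x/5)/100
Substitute x = B_t and multiply the f'' term by 1/2:
  drift     = (1/2) * (-63*sin(3*x/5)/100) evaluated at B_t = -63*sin(3*B_t/5)/200
  diffusion = (21*cos(3*x/5)/20) evaluated at B_t = 21*cos(3*B_t/5)/20
Therefore d(7*sin(3*B_t/5)/4) = (-63*sin(3*B_t/5)/200) dt + (21*cos(3*B_t/5)/20) dB_t.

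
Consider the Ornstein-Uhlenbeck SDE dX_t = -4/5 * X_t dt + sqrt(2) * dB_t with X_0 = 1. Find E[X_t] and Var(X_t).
E[X_t] = exp(-4*t/5); Var(X_t) = 5/4 - 5*exp(-8*t/5)/4

The OU SDE dX = -theta X dt + sigma dB admits the integrating factor exp(theta t): d(exp(theta t) X_t) = sigma exp(theta t) dB_t. Integrating from 0 to t:
  X_t = x_0 * exp(-theta t) + sigma * int_0^t exp(-theta (t-s)) dB_s.
The Itô integral has mean 0 and (by the Itô isometry) variance sigma^2 * int_0^t exp(-2 theta (t - s)) ds = sigma^2 * (1 - exp(-2 theta t)) / (2 theta).
With theta = 4/5, sigma = sqrt(2), x_0 = 1:
  E[X_t] = 1 * exp(-4/5 t) = exp(-4*t/5)
  Var(X_t) = (sqrt(2))^2 * (1 - exp(-2*4/5 t)) / (2 * 4/5) = 5/4 - 5*exp(-8*t/5)/4.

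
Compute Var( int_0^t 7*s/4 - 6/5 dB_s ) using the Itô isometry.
Var = t*(1225*t^2 - 2520*t + 1728)/1200

The Itô integral of a deterministic integrand f(s) has mean 0 because each increment f(s) * (B_{s+ds} - B_s) has mean 0. By the Itô isometry:
  Var( int_0^t f(s) dB_s ) = E[ (int_0^t f(s) dB_s)^2 ] = int_0^t f(s)^2 ds.
Here f(s) = 7*s/4 - 6/5, so f(s)^2 = (35*s - 24)^2/400. Integrate:
  int_0^t ((35*s - 24)^2/400) ds = t*(1225*t^2 - 2520*t + 1728)/1200.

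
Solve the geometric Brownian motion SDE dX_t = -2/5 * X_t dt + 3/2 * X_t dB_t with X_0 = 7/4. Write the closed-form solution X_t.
X_t = 7/4 * exp((-61/40) * t + (3/2) * B_t)

For GBM dX = mu X dt + sigma X dB with X_0 = x_0, apply Itô to Y = log X: dY = (mu - sigma^2/2) dt + sigma dB, so Y_t = log(x_0) + (mu - sigma^2/2) t + sigma B_t and hence X_t = x_0 * exp((mu - sigma^2/2) t + sigma B_t).
With mu = -2/5, sigma = 3/2, x_0 = 7/4, this gives:
  X_t = 7/4 * exp((-61/40) * t + (3/2) * B_t).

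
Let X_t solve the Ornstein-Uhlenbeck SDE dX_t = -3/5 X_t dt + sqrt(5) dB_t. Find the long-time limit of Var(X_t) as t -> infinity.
lim Var(X_t) = 25/6

The OU SDE dX = -theta X dt + sigma dB admits the integrating factor exp(theta t): d(exp(theta t) X_t) = sigma exp(theta t) dB_t. Integrating from 0 to t gives X_t = x_0 * exp(-theta t) + sigma * int_0^t exp(-theta (t-s)) dB_s for any initial x_0. The Itô integral has variance (by the Itô isometry) sigma^2 * int_0^t exp(-2 theta (t - s)) ds = sigma^2 * (1 - exp(-2 theta t)) / (2 theta), independent of x_0.
With theta = 3/5, sigma = sqrt(5):
  Var(X_t) = (sqrt(5))^2 * (1 - exp(-2*3/5 t)) / (2 * 3/5) = 25/6 - 25*exp(-6*t/5)/6.
As t -> infinity, exp(-2*3/5 t) -> 0, so the stationary variance is sigma^2 / (2 theta) = 25/6.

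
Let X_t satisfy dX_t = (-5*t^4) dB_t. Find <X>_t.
<X>_t = 25*t^9/9

For an Itô process dX_t = a(t) dt + b(t) dB_t, the quadratic variation is <X>_t = int_0^t b(s)^2 ds (the drift term does not contribute). Here b(s) = -5*s^4, so
  b(s)^2 = 25*s^8.
Integrating from 0 to t:
  <X>_t = int_0^t (25*s^8) ds = 25*t^9/9.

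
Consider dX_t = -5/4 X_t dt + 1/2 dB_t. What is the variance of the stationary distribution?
lim Var(X_t) = 1/10

The OU SDE dX = -theta X dt + sigma dB admits the integrating factor exp(theta t): d(exp(theta t) X_t) = sigma exp(theta t) dB_t. Integrating from 0 to t gives X_t = x_0 * exp(-theta t) + sigma * int_0^t exp(-theta (t-s)) dB_s for any initial x_0. The Itô integral has variance (by the Itô isometry) sigma^2 * int_0^t exp(-2 theta (t - s)) ds = sigma^2 * (1 - exp(-2 theta t)) / (2 theta), independent of x_0.
With theta = 5/4, sigma = 1/2:
  Var(X_t) = (1/2)^2 * (1 - exp(-2*5/4 t)) / (2 * 5/4) = 1/10 - exp(-5*t/2)/10.
As t -> infinity, exp(-2*5/4 t) -> 0, so the stationary variance is sigma^2 / (2 theta) = 1/10.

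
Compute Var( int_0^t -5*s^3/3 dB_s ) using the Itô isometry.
Var = 25*t^7/63

The Itô integral of a deterministic integrand f(s) has mean 0 because each increment f(s) * (B_{s+ds} - B_s) has mean 0. By the Itô isometry:
  Var( int_0^t f(s) dB_s ) = E[ (int_0^t f(s) dB_s)^2 ] = int_0^t f(s)^2 ds.
Here f(s) = -5*s^3/3, so f(s)^2 = 25*s^6/9. Integrate:
  int_0^t (25*s^6/9) ds = 25*t^7/63.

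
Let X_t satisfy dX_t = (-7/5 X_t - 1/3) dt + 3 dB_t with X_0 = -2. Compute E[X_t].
E[X_t] = -5/21 - 37*exp(-7*t/5)/21

Taking expectations and using E[dB_t] = 0, the mean m(t) = E[X_t] satisfies the ODE m'(t) = a m(t) + b with m(0) = x_0. With a = -7/5, b = -1/3, x_0 = -2, the solution is
  m(t) = x_0 * exp(a t) + (b/a) * (exp(a t) - 1)
       = (-2) * exp((-7/5) t) + ((-1/3)/(-7/5)) * (exp((-7/5) t) - 1)
       = -5/21 - 37*exp(-7*t/5)/21.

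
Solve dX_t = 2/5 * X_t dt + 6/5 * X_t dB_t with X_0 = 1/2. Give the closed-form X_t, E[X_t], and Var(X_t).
X_t = 1/2 * exp((-8/25) t + (6/5) B_t); E[X_t] = exp(2*t/5)/2; Var(X_t) = (exp(36*t/25) - 1)*exp(4*t/5)/4

For GBM dX = mu X dt + sigma X dB with X_0 = x_0, apply Itô to Y = log X: dY = (mu - sigma^2/2) dt + sigma dB, so Y_t = log(x_0) + (mu - sigma^2/2) t + sigma B_t and hence X_t = x_0 * exp((mu - sigma^2/2) t + sigma B_t).
With mu = 2/5, sigma = 6/5, x_0 = 1/2, this gives:
  X_t = 1/2 * exp((-8/25) * t + (6/5) * B_t).
Since sigma*B_t ~ Normal(0, sigma^2 t), E[exp(sigma*B_t)] = exp(sigma^2 t / 2); so E[X_t] = x_0 * exp((mu - sigma^2/2) t) * exp(sigma^2 t / 2) = x_0 * exp(mu t) = exp(2*t/5)/2.
Var(X_t) = E[X_t^2] - (E[X_t])^2 = x_0^2 * exp(2 mu t) * (exp(sigma^2 t) - 1) = (exp(36*t/25) - 1)*exp(4*t/5)/4.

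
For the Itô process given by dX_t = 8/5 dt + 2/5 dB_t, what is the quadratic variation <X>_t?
<X>_t = 4*t/25

For an Itô process dX_t = a(t) dt + b(t) dB_t, the quadratic variation is <X>_t = int_0^t b(s)^2 ds (the drift term does not contribute). Here b(s) = 2/5, so
  b(s)^2 = 4/25.
Integrating from 0 to t:
  <X>_t = int_0^t (4/25) ds = 4*t/25.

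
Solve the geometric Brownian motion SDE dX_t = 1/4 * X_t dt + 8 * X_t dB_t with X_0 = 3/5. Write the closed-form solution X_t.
X_t = 3/5 * exp((-127/4) * t + (8) * B_t)

For GBM dX = mu X dt + sigma X dB with X_0 = x_0, apply Itô to Y = log X: dY = (mu - sigma^2/2) dt + sigma dB, so Y_t = log(x_0) + (mu - sigma^2/2) t + sigma B_t and hence X_t = x_0 * exp((mu - sigma^2/2) t + sigma B_t).
With mu = 1/4, sigma = 8, x_0 = 3/5, this gives:
  X_t = 3/5 * exp((-127/4) * t + (8) * B_t).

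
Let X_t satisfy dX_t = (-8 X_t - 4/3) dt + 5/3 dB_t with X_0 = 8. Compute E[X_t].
E[X_t] = -1/6 + 49*exp(-8*t)/6

Taking expectations and using E[dB_t] = 0, the mean m(t) = E[X_t] satisfies the ODE m'(t) = a m(t) + b with m(0) = x_0. With a = -8, b = -4/3, x_0 = 8, the solution is
  m(t) = x_0 * exp(a t) + (b/a) * (exp(a t) - 1)
       = 8 * exp((-8) t) + ((-4/3)/(-8)) * (exp((-8) t) - 1)
       = -1/6 + 49*exp(-8*t)/6.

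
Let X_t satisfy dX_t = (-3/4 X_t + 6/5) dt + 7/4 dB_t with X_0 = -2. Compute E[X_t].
E[X_t] = 8/5 - 18*exp(-3*t/4)/5

Taking expectations and using E[dB_t] = 0, the mean m(t) = E[X_t] satisfies the ODE m'(t) = a m(t) + b with m(0) = x_0. With a = -3/4, b = 6/5, x_0 = -2, the solution is
  m(t) = x_0 * exp(a t) + (b/a) * (exp(a t) - 1)
       = (-2) * exp((-3/4) t) + ((6/5)/(-3/4)) * (exp((-3/4) t) - 1)
       = 8/5 - 18*exp(-3*t/4)/5.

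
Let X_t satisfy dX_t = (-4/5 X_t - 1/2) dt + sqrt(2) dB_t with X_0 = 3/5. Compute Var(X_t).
Var(X_t) = 5/4 - 5*exp(-8*t/5)/4

The variance V(t) = Var(X_t) satisfies V'(t) = 2 a V(t) + c^2 with V(0) = 0 (drift coefficient is linear in X, diffusion is constant). With a = -4/5, c = sqrt(2), the solution is
  V(t) = (c^2 / (2 a)) * (exp(2 a t) - 1)
       = (sqrt(2)^2 / (2*(-4/5))) * (exp((-8/5) t) - 1)
       = 5/4 - 5*exp(-8*t/5)/4.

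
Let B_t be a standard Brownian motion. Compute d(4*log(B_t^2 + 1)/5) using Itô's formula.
d(4*log(B_t^2 + 1)/5) = (4*(1 - B_t^2)/(5*(B_t^2 + 1)^2)) dt + (8*B_t/(5*(B_t^2 + 1))) dB_t

Itô's formula for f(B_t) gives d f(B_t) = f'(B_t) dB_t + (1/2) f''(B_t) dt. Compute derivatives of f(x) = 4*log(x^2 + 1)/5:
  f'(x)  = 8*x/(5*(x^2 + 1))
  f''(x) = 8*(1 - x^2)/(5*(x^2 + 1)^2)
Substitute x = B_t and multiply the f'' term by 1/2:
  drift     = (1/2) * (8*(1 - x^2)/(5*(x^2 + 1)^2)) evaluated at B_t = 4*(1 - B_t^2)/(5*(B_t^2 + 1)^2)
  diffusion = (8*x/(5*(x^2 + 1))) evaluated at B_t = 8*B_t/(5*(B_t^2 + 1))
Therefore d(4*log(B_t^2 + 1)/5) = (4*(1 - B_t^2)/(5*(B_t^2 + 1)^2)) dt + (8*B_t/(5*(B_t^2 + 1))) dB_t.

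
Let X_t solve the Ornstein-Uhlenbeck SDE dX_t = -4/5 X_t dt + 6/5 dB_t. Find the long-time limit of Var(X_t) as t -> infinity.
lim Var(X_t) = 9/10

The OU SDE dX = -theta X dt + sigma dB admits the integrating factor exp(theta t): d(exp(theta t) X_t) = sigma exp(theta t) dB_t. Integrating from 0 to t gives X_t = x_0 * exp(-theta t) + sigma * int_0^t exp(-theta (t-s)) dB_s for any initial x_0. The Itô integral has variance (by the Itô isometry) sigma^2 * int_0^t exp(-2 theta (t - s)) ds = sigma^2 * (1 - exp(-2 theta t)) / (2 theta), independent of x_0.
With theta = 4/5, sigma = 6/5:
  Var(X_t) = (6/5)^2 * (1 - exp(-2*4/5 t)) / (2 * 4/5) = 9/10 - 9*exp(-8*t/5)/10.
As t -> infinity, exp(-2*4/5 t) -> 0, so the stationary variance is sigma^2 / (2 theta) = 9/10.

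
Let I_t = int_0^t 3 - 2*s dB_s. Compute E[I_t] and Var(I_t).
E[I_t] = 0; Var(I_t) = t*(4*t^2 - 18*t + 27)/3

The Itô integral of a deterministic integrand f(s) has mean 0 because each increment f(s) * (B_{s+ds} - B_s) has mean 0. By the Itô isometry:
  Var( int_0^t f(s) dB_s ) = E[ (int_0^t f(s) dB_s)^2 ] = int_0^t f(s)^2 ds.
Here f(s) = 3 - 2*s, so f(s)^2 = (2*s - 3)^2. Integrate:
  int_0^t ((2*s - 3)^2) ds = t*(4*t^2 - 18*t + 27)/3.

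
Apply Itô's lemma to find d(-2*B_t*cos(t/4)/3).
d(-2*B_t*cos(t/4)/3) = (B_t*sin(t/4)/6) dt + (-2*cos(t/4)/3) dB_t

Itô's formula for f(t, x): d f(t, B_t) = (f_t + (1/2) f_xx) dt + f_x dB_t. Compute partials of f(t, x) = -2*x*cos(t/4)/3:
  f_t(t,x)  = x*sin(t/4)/6
  f_x(t,x)  = -2*cos(t/4)/3
  f_xx(t,x) = 0
Assemble drift = f_t + (1/2) f_xx = x*sin(t/4)/6 and diffusion = f_x = -2*cos(t/4)/3. Substituting x = B_t:
  d(-2*B_t*cos(t/4)/3) = (B_t*sin(t/4)/6) dt + (-2*cos(t/4)/3) dB_t.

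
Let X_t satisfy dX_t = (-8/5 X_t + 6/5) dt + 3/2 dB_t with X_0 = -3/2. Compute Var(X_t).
Var(X_t) = 45/64 - 45*exp(-16*t/5)/64

The variance V(t) = Var(X_t) satisfies V'(t) = 2 a V(t) + c^2 with V(0) = 0 (drift coefficient is linear in X, diffusion is constant). With a = -8/5, c = 3/2, the solution is
  V(t) = (c^2 / (2 a)) * (exp(2 a t) - 1)
       = ((3/2)^2 / (2*(-8/5))) * (exp((-16/5) t) - 1)
       = 45/64 - 45*exp(-16*t/5)/64.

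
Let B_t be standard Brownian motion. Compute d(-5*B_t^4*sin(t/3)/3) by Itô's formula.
d(-5*B_t^4*sin(t/3)/3) = (-5*B_t^2*(B_t^2*cos(t/3) + 18*sin(t/3))/9) dt + (-20*B_t^3*sin(t/3)/3) dB_t

Itô's formula for f(t, x): d f(t, B_t) = (f_t + (1/2) f_xx) dt + f_x dB_t. Compute partials of f(t, x) = -5*x^4*sin(t/3)/3:
  f_t(t,x)  = -5*x^4*cos(t/3)/9
  f_x(t,x)  = -20*x^3*sin(t/3)/3
  f_xx(t,x) = -20*x^2*sin(t/3)
Assemble drift = f_t + (1/2) f_xx = -5*x^2*(x^2*cos(t/3) + 18*sin(t/3))/9 and diffusion = f_x = -20*x^3*sin(t/3)/3. Substituting x = B_t:
  d(-5*B_t^4*sin(t/3)/3) = (-5*B_t^2*(B_t^2*cos(t/3) + 18*sin(t/3))/9) dt + (-20*B_t^3*sin(t/3)/3) dB_t.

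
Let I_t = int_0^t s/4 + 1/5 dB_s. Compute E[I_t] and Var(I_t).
E[I_t] = 0; Var(I_t) = t*(25*t^2 + 60*t + 48)/1200

The Itô integral of a deterministic integrand f(s) has mean 0 because each increment f(s) * (B_{s+ds} - B_s) has mean 0. By the Itô isometry:
  Var( int_0^t f(s) dB_s ) = E[ (int_0^t f(s) dB_s)^2 ] = int_0^t f(s)^2 ds.
Here f(s) = s/4 + 1/5, so f(s)^2 = (5*s + 4)^2/400. Integrate:
  int_0^t ((5*s + 4)^2/400) ds = t*(25*t^2 + 60*t + 48)/1200.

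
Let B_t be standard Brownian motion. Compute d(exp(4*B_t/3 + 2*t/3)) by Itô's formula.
d(exp(4*B_t/3 + 2*t/3)) = (14*exp(4*B_t/3 + 2*t/3)/9) dt + (4*exp(4*B_t/3 + 2*t/3)/3) dB_t

Itô's formula for f(t, x): d f(t, B_t) = (f_t + (1/2) f_xx) dt + f_x dB_t. Compute partials of f(t, x) = exp(2*t/3 + 4*x/3):
  f_t(t,x)  = 2*exp(2*t/3 + 4*x/3)/3
  f_x(t,x)  = 4*exp(2*t/3 + 4*x/3)/3
  f_xx(t,x) = 16*exp(2*t/3 + 4*x/3)/9
Assemble drift = f_t + (1/2) f_xx = 14*exp(2*t/3 + 4*x/3)/9 and diffusion = f_x = 4*exp(2*t/3 + 4*x/3)/3. Substituting x = B_t:
  d(exp(4*B_t/3 + 2*t/3)) = (14*exp(4*B_t/3 + 2*t/3)/9) dt + (4*exp(4*B_t/3 + 2*t/3)/3) dB_t.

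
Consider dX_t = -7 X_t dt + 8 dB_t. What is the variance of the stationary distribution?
lim Var(X_t) = 32/7

The OU SDE dX = -theta X dt + sigma dB admits the integrating factor exp(theta t): d(exp(theta t) X_t) = sigma exp(theta t) dB_t. Integrating from 0 to t gives X_t = x_0 * exp(-theta t) + sigma * int_0^t exp(-theta (t-s)) dB_s for any initial x_0. The Itô integral has variance (by the Itô isometry) sigma^2 * int_0^t exp(-2 theta (t - s)) ds = sigma^2 * (1 - exp(-2 theta t)) / (2 theta), independent of x_0.
With theta = 7, sigma = 8:
  Var(X_t) = (8)^2 * (1 - exp(-2*7 t)) / (2 * 7) = 32/7 - 32*exp(-14*t)/7.
As t -> infinity, exp(-2*7 t) -> 0, so the stationary variance is sigma^2 / (2 theta) = 32/7.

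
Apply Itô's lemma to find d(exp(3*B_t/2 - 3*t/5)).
d(exp(3*B_t/2 - 3*t/5)) = (21*exp(3*B_t/2 - 3*t/5)/40) dt + (3*exp(3*B_t/2 - 3*t/5)/2) dB_t

Itô's formula for f(t, x): d f(t, B_t) = (f_t + (1/2) f_xx) dt + f_x dB_t. Compute partials of f(t, x) = exp(-3*t/5 + 3*x/2):
  f_t(t,x)  = -3*exp(-3*t/5 + 3*x/2)/5
  f_x(t,x)  = 3*exp(-3*t/5 + 3*x/2)/2
  f_xx(t,x) = 9*exp(-3*t/5 + 3*x/2)/4
Assemble drift = f_t + (1/2) f_xx = 21*exp(-3*t/5 + 3*x/2)/40 and diffusion = f_x = 3*exp(-3*t/5 + 3*x/2)/2. Substituting x = B_t:
  d(exp(3*B_t/2 - 3*t/5)) = (21*exp(3*B_t/2 - 3*t/5)/40) dt + (3*exp(3*B_t/2 - 3*t/5)/2) dB_t.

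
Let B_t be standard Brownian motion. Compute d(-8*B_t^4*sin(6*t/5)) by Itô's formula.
d(-8*B_t^4*sin(6*t/5)) = (-48*B_t^2*(B_t^2*cos(6*t/5) + 5*sin(6*t/5))/5) dt + (-32*B_t^3*sin(6*t/5)) dB_t

Itô's formula for f(t, x): d f(t, B_t) = (f_t + (1/2) f_xx) dt + f_x dB_t. Compute partials of f(t, x) = -8*x^4*sin(6*t/5):
  f_t(t,x)  = -48*x^4*cos(6*t/5)/5
  f_x(t,x)  = -32*x^3*sin(6*t/5)
  f_xx(t,x) = -96*x^2*sin(6*t/5)
Assemble drift = f_t + (1/2) f_xx = -48*x^2*(x^2*cos(6*t/5) + 5*sin(6*t/5))/5 and diffusion = f_x = -32*x^3*sin(6*t/5). Substituting x = B_t:
  d(-8*B_t^4*sin(6*t/5)) = (-48*B_t^2*(B_t^2*cos(6*t/5) + 5*sin(6*t/5))/5) dt + (-32*B_t^3*sin(6*t/5)) dB_t.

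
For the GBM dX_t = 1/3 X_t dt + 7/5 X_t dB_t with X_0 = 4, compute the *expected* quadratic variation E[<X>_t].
E[<X>_t] = 2352*exp(197*t/75)/197 - 2352/197

<X>_t = int_0^t ((7/5) * X_s)^2 ds. Taking expectation inside the integral: E[<X>_t] = (7/5)^2 * int_0^t E[X_s^2] ds. For GBM, E[X_s^2] = x_0^2 * exp((2 mu + sigma^2) s). Integrating:
  E[<X>_t] = (7/5)^2 * 4^2 * (exp((2*(1/3) + (7/5)^2) t) - 1) / (2*(1/3) + (7/5)^2)
           = (7/5)^2 * 4^2 * (exp((197/75) t) - 1) / (197/75) = 2352*exp(197*t/75)/197 - 2352/197.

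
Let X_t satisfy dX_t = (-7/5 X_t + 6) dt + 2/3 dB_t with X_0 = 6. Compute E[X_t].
E[X_t] = 30/7 + 12*exp(-7*t/5)/7

Taking expectations and using E[dB_t] = 0, the mean m(t) = E[X_t] satisfies the ODE m'(t) = a m(t) + b with m(0) = x_0. With a = -7/5, b = 6, x_0 = 6, the solution is
  m(t) = x_0 * exp(a t) + (b/a) * (exp(a t) - 1)
       = 6 * exp((-7/5) t) + (6/(-7/5)) * (exp((-7/5) t) - 1)
       = 30/7 + 12*exp(-7*t/5)/7.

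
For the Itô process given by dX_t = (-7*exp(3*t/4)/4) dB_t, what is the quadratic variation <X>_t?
<X>_t = 49*exp(3*t/2)/24 - 49/24

For an Itô process dX_t = a(t) dt + b(t) dB_t, the quadratic variation is <X>_t = int_0^t b(s)^2 ds (the drift term does not contribute). Here b(s) = -7*exp(3*s/4)/4, so
  b(s)^2 = 49*exp(3*s/2)/16.
Integrating from 0 to t:
  <X>_t = int_0^t (49*exp(3*s/2)/16) ds = 49*exp(3*t/2)/24 - 49/24.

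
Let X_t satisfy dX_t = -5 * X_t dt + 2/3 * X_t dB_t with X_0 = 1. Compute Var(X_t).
Var(X_t) = (exp(4*t/9) - 1)*exp(-10*t)

For GBM dX = mu X dt + sigma X dB with X_0 = x_0, apply Itô to Y = log X: dY = (mu - sigma^2/2) dt + sigma dB, so Y_t = log(x_0) + (mu - sigma^2/2) t + sigma B_t and hence X_t = x_0 * exp((mu - sigma^2/2) t + sigma B_t).
With mu = -5, sigma = 2/3, x_0 = 1, this gives:
  X_t = 1 * exp((-47/9) * t + (2/3) * B_t).
Since sigma*B_t ~ Normal(0, sigma^2 t), E[exp(sigma*B_t)] = exp(sigma^2 t / 2); so E[X_t] = x_0 * exp((mu - sigma^2/2) t) * exp(sigma^2 t / 2) = x_0 * exp(mu t) = exp(-5*t).
Var(X_t) = E[X_t^2] - (E[X_t])^2 = x_0^2 * exp(2 mu t) * (exp(sigma^2 t) - 1) = (exp(4*t/9) - 1)*exp(-10*t).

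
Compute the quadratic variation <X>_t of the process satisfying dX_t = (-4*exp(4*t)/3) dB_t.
<X>_t = 2*exp(8*t)/9 - 2/9

For an Itô process dX_t = a(t) dt + b(t) dB_t, the quadratic variation is <X>_t = int_0^t b(s)^2 ds (the drift term does not contribute). Here b(s) = -4*exp(4*s)/3, so
  b(s)^2 = 16*exp(8*s)/9.
Integrating from 0 to t:
  <X>_t = int_0^t (16*exp(8*s)/9) ds = 2*exp(8*t)/9 - 2/9.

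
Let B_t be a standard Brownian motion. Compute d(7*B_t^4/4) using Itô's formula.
d(7*B_t^4/4) = (21*B_t^2/2) dt + (7*B_t^3) dB_t

Itô's formula for f(B_t) gives d f(B_t) = f'(B_t) dB_t + (1/2) f''(B_t) dt. Compute derivatives of f(x) = 7*x^4/4:
  f'(x)  = 7*x^3
  f''(x) = 21*x^2
Substitute x = B_t and multiply the f'' term by 1/2:
  drift     = (1/2) * (21*x^2) evaluated at B_t = 21*B_t^2/2
  diffusion = (7*x^3) evaluated at B_t = 7*B_t^3
Therefore d(7*B_t^4/4) = (21*B_t^2/2) dt + (7*B_t^3) dB_t.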